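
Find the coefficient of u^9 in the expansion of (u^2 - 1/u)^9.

General term: C(9,j)·(u^2)^j·(-1/u)^(9-j), with u-exponent 2j − 1(9−j) = 3j − 9.
Set 3j − 9 = 9: j = 6.
C(9,6) = 84; 1^6 = 1; (-1)^3 = -1.
Coefficient = 84 · 1 · (-1) = -84.

-84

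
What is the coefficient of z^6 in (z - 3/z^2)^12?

594

General term: C(12,j)·(z)^j·(-3/z^2)^(12-j), with z-exponent 1j − 2(12−j) = 3j − 24.
Set 3j − 24 = 6: j = 10.
C(12,10) = 66; 1^10 = 1; (-3)^2 = 9.
Coefficient = 66 · 1 · 9 = 594.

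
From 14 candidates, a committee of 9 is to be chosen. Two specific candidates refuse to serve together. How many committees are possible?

All 9-subsets: C(14,9) = 2002. Those containing both fixed elements: C(12,7) = 792.
2002 − 792 = 1210.

1210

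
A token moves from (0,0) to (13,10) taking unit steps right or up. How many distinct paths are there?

1144066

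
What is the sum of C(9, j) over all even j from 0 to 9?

256

Half of (1+1)^9 + (1−1)^9 gives the even-index sum: 2^8 = 256.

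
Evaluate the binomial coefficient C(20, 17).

1140

C(20,17) = C(20,3) by symmetry.
C(20,3) = (20·19·18) / 3! = 6840 / 6 = 1140.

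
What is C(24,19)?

C(24,19) = C(24,5) by symmetry.
C(24,5) = (24·23·22·21·20) / 5! = 5100480 / 120 = 42504.

42504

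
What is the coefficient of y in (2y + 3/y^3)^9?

41472

General term: C(9,j)·(2y)^j·(3/y^3)^(9-j), with y-exponent 1j − 3(9−j) = 4j − 27.
Set 4j − 27 = 1: j = 7.
C(9,7) = 36; 2^7 = 128; 3^2 = 9.
Coefficient = 36 · 128 · 9 = 41472.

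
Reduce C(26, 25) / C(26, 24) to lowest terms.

2/25

C(n,k+1)/C(n,k) = (n−k)/(k+1) = (26−24)/(24+1) = 2/25.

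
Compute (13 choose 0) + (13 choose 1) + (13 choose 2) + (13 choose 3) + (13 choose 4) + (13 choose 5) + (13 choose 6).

1 + 13 + 78 + 286 + 715 + 1287 + 1716 = 4096.

4096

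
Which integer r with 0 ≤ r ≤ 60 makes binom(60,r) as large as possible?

30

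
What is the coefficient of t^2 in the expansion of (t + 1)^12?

66

The general term is C(12,j)·(t)^j·(1)^(12-j); the t^2 term has j = 2.
C(12,2) = 66.
Coefficient = C(12,2) = 66.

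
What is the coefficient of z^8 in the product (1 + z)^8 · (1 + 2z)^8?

265729

Coefficient of z^8 = Σ_{j} C(8,j)·1^j·C(8,8-j)·2^(8-j) for j from 0 to 8.
= 256 + 8192 + 50176 + 100352 + 78400 + 25088 + 3136 + 128 + 1 = 265729.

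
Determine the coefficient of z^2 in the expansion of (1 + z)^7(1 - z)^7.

-7

Coefficient of z^2 = Σ_{j} C(7,j)·1^j·C(7,2-j)·(-1)^(2-j) for j from 0 to 2.
= 21 + (-49) + 21 = -7.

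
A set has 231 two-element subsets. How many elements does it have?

22

n(n−1)/2 = 231 ⇒ n(n−1) = 462. Since 22·21 = 462, n = 22.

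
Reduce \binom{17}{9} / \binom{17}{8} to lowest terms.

1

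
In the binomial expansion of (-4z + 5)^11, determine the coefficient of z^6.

The general term is C(11,j)·(-4z)^j·(5)^(11-j); the z^6 term has j = 6.
C(11,6) = 462.
Coefficient = C(11,6) · (-4)^6 · 5^5 = 462 · 4096 · 3125 = 5913600000.

5913600000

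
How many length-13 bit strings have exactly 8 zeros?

1287

Choose the 8 positions: C(13,8) = 1287.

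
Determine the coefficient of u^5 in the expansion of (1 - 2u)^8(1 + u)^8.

Coefficient of u^5 = Σ_{j} C(8,j)·(-2)^j·C(8,5-j)·1^(5-j) for j from 0 to 5.
= 56 + (-1120) + 6272 + (-12544) + 8960 + (-1792) = -168.

-168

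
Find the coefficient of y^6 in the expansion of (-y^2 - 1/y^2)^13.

General term: C(13,j)·(-y^2)^j·(-1/y^2)^(13-j), with y-exponent 2j − 2(13−j) = 4j − 26.
Set 4j − 26 = 6: j = 8.
C(13,8) = 1287; (-1)^8 = 1; (-1)^5 = -1.
Coefficient = 1287 · 1 · (-1) = -1287.

-1287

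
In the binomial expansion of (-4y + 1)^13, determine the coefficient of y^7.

-28114944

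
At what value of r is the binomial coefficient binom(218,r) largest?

109

C(218,r) is maximized at r = 218/2 = 109.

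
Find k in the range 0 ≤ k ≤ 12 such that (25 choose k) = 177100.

C(25,k) increases on 0 ≤ k ≤ 12. C(25,5) = 53130 and C(25,6) = 177100, so k = 6.

6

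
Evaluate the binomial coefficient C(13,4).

715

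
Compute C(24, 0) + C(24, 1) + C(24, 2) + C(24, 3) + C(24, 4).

1 + 24 + 276 + 2024 + 10626 = 12951.

12951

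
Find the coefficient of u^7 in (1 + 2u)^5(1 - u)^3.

16

Coefficient of u^7 = Σ_{j} C(5,j)·2^j·C(3,7-j)·(-1)^(7-j) for j from 4 to 5.
= (-80) + 96 = 16.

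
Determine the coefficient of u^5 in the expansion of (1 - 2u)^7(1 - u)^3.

-3276

Coefficient of u^5 = Σ_{j} C(7,j)·(-2)^j·C(3,5-j)·(-1)^(5-j) for j from 2 to 5.
= (-84) + (-840) + (-1680) + (-672) = -3276.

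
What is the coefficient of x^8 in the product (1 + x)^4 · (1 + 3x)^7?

62613

Coefficient of x^8 = Σ_{j} C(4,j)·1^j·C(7,8-j)·3^(8-j) for j from 1 to 4.
= 8748 + 30618 + 20412 + 2835 = 62613.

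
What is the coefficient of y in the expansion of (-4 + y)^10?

-2621440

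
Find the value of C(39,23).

37711260990

C(39,23) = C(39,16) by symmetry.
C(39,16) = (39·38·37·36·35·34·33·32·31·30·29·28·27·26·25·24) / 16! = 789024790105300869120000 / 20922789888000 = 37711260990.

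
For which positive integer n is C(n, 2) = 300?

n(n−1)/2 = 300 ⇒ n(n−1) = 600. Since 25·24 = 600, n = 25.

25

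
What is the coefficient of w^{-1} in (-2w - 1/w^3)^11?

General term: C(11,j)·(-2w)^j·(-1/w^3)^(11-j), with w-exponent 1j − 3(11−j) = 4j − 33.
Set 4j − 33 = -1: j = 8.
C(11,8) = 165; (-2)^8 = 256; (-1)^3 = -1.
Coefficient = 165 · 256 · (-1) = -42240.

-42240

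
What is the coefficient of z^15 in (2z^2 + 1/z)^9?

2304

General term: C(9,j)·(2z^2)^j·(1/z)^(9-j), with z-exponent 2j − 1(9−j) = 3j − 9.
Set 3j − 9 = 15: j = 8.
C(9,8) = 9; 2^8 = 256; 1^1 = 1.
Coefficient = 9 · 256 · 1 = 2304.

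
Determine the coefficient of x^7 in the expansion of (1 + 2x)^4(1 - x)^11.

Coefficient of x^7 = Σ_{j} C(4,j)·2^j·C(11,7-j)·(-1)^(7-j) for j from 0 to 4.
= (-330) + 3696 + (-11088) + 10560 + (-2640) = 198.

198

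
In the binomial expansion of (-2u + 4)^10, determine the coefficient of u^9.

The general term is C(10,j)·(-2u)^j·(4)^(10-j); the u^9 term has j = 9.
C(10,9) = 10.
Coefficient = C(10,9) · (-2)^9 · 4^1 = 10 · (-512) · 4 = -20480.

-20480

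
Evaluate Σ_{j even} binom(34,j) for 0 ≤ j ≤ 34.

8589934592

Half of (1+1)^34 + (1−1)^34 gives the even-index sum: 2^33 = 8589934592.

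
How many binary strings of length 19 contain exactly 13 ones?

Choose the 13 positions: C(19,13) = 27132.

27132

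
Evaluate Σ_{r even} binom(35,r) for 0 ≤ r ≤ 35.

Even-r terms of row 35 sum to 2^34 = 17179869184.

17179869184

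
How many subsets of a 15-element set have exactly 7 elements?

Choose the 7 positions: C(15,7) = 6435.

6435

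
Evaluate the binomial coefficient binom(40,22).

C(40,22) = C(40,18) by symmetry.
C(40,18) = (40·39·38·37·36·35·34·33·32·31·30·29·28·27·26·25·24·23) / 18! = 725902806896876799590400000 / 6402373705728000 = 113380261800.

113380261800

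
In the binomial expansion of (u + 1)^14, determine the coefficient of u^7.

The general term is C(14,j)·(u)^j·(1)^(14-j); the u^7 term has j = 7.
C(14,7) = 3432.
Coefficient = C(14,7) = 3432.

3432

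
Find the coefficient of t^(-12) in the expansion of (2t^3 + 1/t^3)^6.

12

General term: C(6,j)·(2t^3)^j·(1/t^3)^(6-j), with t-exponent 3j − 3(6−j) = 6j − 18.
Set 6j − 18 = -12: j = 1.
C(6,1) = 6; 2^1 = 2; 1^5 = 1.
Coefficient = 6 · 2 · 1 = 12.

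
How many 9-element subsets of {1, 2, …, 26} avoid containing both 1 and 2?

All 9-subsets: C(26,9) = 3124550. Those containing both fixed elements: C(24,7) = 346104.
3124550 − 346104 = 2778446.

2778446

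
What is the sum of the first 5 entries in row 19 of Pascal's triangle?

1 + 19 + 171 + 969 + 3876 = 5036.

5036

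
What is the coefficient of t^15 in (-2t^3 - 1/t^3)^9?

General term: C(9,j)·(-2t^3)^j·(-1/t^3)^(9-j), with t-exponent 3j − 3(9−j) = 6j − 27.
Set 6j − 27 = 15: j = 7.
C(9,7) = 36; (-2)^7 = -128; (-1)^2 = 1.
Coefficient = 36 · (-128) · 1 = -4608.

-4608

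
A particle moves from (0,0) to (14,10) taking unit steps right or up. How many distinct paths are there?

1961256

Each path is a sequence of 24 steps with 14 rights: C(24,14) = 1961256.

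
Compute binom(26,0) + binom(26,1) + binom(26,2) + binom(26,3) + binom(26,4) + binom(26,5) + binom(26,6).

313912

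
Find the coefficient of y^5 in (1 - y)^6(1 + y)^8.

30

Coefficient of y^5 = Σ_{j} C(6,j)·(-1)^j·C(8,5-j)·1^(5-j) for j from 0 to 5.
= 56 + (-420) + 840 + (-560) + 120 + (-6) = 30.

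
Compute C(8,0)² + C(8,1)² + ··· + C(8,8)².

12870

Σ C(8,k)² is the coefficient of x^8 in (1+x)^8(1+x)^8 = (1+x)^16, i.e. C(16,8) = 12870.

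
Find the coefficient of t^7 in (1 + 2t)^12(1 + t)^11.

Coefficient of t^7 = Σ_{j} C(12,j)·2^j·C(11,7-j)·1^(7-j) for j from 0 to 7.
= 330 + 11088 + 121968 + 580800 + 1306800 + 1393920 + 650496 + 101376 = 4166778.

4166778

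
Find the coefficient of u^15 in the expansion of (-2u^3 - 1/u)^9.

-5376

General term: C(9,j)·(-2u^3)^j·(-1/u)^(9-j), with u-exponent 3j − 1(9−j) = 4j − 9.
Set 4j − 9 = 15: j = 6.
C(9,6) = 84; (-2)^6 = 64; (-1)^3 = -1.
Coefficient = 84 · 64 · (-1) = -5376.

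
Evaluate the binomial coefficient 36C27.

94143280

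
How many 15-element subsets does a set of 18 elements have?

816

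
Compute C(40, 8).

76904685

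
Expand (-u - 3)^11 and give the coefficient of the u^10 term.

The general term is C(11,j)·(-u)^j·(-3)^(11-j); the u^10 term has j = 10.
C(11,10) = 11.
Coefficient = C(11,10) · (-3)^1 = 11 · (-3) = -33.

-33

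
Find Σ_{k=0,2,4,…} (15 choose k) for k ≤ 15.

Even-k terms of row 15 sum to 2^14 = 16384.

16384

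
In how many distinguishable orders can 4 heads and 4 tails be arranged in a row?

Choose positions for the heads: C(8,4) = 70.

70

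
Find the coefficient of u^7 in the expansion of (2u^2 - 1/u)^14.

General term: C(14,j)·(2u^2)^j·(-1/u)^(14-j), with u-exponent 2j − 1(14−j) = 3j − 14.
Set 3j − 14 = 7: j = 7.
C(14,7) = 3432; 2^7 = 128; (-1)^7 = -1.
Coefficient = 3432 · 128 · (-1) = -439296.

-439296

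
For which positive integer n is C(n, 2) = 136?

n(n−1)/2 = 136 ⇒ n(n−1) = 272. Since 17·16 = 272, n = 17.

17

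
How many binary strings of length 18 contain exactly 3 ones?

Choose the 3 positions: C(18,3) = 816.

816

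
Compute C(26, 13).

C(26,13) = (26·25·24·23·22·21·20·19·18·17·16·15·14) / 13! = 64764752532480000 / 6227020800 = 10400600.

10400600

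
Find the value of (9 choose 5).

C(9,5) = C(9,4) by symmetry.
C(9,4) = (9·8·7·6) / 4! = 3024 / 24 = 126.

126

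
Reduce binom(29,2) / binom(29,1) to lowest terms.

14

C(n,k+1)/C(n,k) = (n−k)/(k+1) = (29−1)/(1+1) = 28/2 = 14.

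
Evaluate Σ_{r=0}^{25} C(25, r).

33554432

The entries of row 25 sum to 2^25 = 33554432.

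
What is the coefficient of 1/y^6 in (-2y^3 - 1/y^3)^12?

25344

General term: C(12,j)·(-2y^3)^j·(-1/y^3)^(12-j), with y-exponent 3j − 3(12−j) = 6j − 36.
Set 6j − 36 = -6: j = 5.
C(12,5) = 792; (-2)^5 = -32; (-1)^7 = -1.
Coefficient = 792 · (-32) · (-1) = 25344.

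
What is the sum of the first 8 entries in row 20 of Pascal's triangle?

1 + 20 + 190 + 1140 + 4845 + 15504 + 38760 + 77520 = 137980.

137980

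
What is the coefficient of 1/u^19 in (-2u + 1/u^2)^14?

General term: C(14,j)·(-2u)^j·(1/u^2)^(14-j), with u-exponent 1j − 2(14−j) = 3j − 28.
Set 3j − 28 = -19: j = 3.
C(14,3) = 364; (-2)^3 = -8; 1^11 = 1.
Coefficient = 364 · (-8) · 1 = -2912.

-2912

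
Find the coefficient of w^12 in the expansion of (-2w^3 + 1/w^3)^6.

General term: C(6,j)·(-2w^3)^j·(1/w^3)^(6-j), with w-exponent 3j − 3(6−j) = 6j − 18.
Set 6j − 18 = 12: j = 5.
C(6,5) = 6; (-2)^5 = -32; 1^1 = 1.
Coefficient = 6 · (-32) · 1 = -192.

-192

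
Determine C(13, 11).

78

C(13,11) = C(13,2) by symmetry.
C(13,2) = (13·12) / 2! = 156 / 2 = 78.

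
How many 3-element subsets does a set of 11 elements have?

C(11,3) = (11·10·9) / 3! = 990 / 6 = 165.

165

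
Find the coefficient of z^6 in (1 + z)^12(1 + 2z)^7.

160664

Coefficient of z^6 = Σ_{j} C(12,j)·1^j·C(7,6-j)·2^(6-j) for j from 0 to 6.
= 448 + 8064 + 36960 + 61600 + 41580 + 11088 + 924 = 160664.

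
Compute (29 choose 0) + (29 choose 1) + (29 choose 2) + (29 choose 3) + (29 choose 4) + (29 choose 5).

146596

1 + 29 + 406 + 3654 + 23751 + 118755 = 146596.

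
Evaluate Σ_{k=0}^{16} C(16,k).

65536

Setting x = 1 in (1+x)^16 gives Σ C(16,k) = 2^16 = 65536.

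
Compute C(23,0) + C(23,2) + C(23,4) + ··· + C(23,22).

Even-j terms of row 23 sum to 2^22 = 4194304.

4194304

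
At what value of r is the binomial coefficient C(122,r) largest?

61

C(122,r) is maximized at r = 122/2 = 61.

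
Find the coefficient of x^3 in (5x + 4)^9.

The general term is C(9,j)·(5x)^j·(4)^(9-j); the x^3 term has j = 3.
C(9,3) = 84.
Coefficient = C(9,3) · 5^3 · 4^6 = 84 · 125 · 4096 = 43008000.

43008000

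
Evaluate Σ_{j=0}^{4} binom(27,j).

20854

1 + 27 + 351 + 2925 + 17550 = 20854.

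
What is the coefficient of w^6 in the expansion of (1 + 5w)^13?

26812500

The general term is C(13,j)·(1)^j·(5w)^(13-j); the w^6 term has j = 7.
C(13,7) = 1716.
Coefficient = C(13,7) · 5^6 = 1716 · 15625 = 26812500.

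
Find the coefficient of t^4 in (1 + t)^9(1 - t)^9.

36

Coefficient of t^4 = Σ_{j} C(9,j)·1^j·C(9,4-j)·(-1)^(4-j) for j from 0 to 4.
= 126 + (-756) + 1296 + (-756) + 126 = 36.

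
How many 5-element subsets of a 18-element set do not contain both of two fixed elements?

All 5-subsets: C(18,5) = 8568. Those containing both fixed elements: C(16,3) = 560.
8568 − 560 = 8008.

8008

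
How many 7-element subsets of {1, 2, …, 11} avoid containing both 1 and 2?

204

All 7-subsets: C(11,7) = 330. Those containing both fixed elements: C(9,5) = 126.
330 − 126 = 204.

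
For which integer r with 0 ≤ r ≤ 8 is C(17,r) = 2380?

C(17,r) increases on 0 ≤ r ≤ 8. C(17,3) = 680 and C(17,4) = 2380, so r = 4.

4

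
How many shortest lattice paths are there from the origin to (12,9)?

Each path is a sequence of 21 steps with 12 rights: C(21,12) = 293930.

293930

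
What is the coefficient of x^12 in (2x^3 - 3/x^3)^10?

General term: C(10,j)·(2x^3)^j·(-3/x^3)^(10-j), with x-exponent 3j − 3(10−j) = 6j − 30.
Set 6j − 30 = 12: j = 7.
C(10,7) = 120; 2^7 = 128; (-3)^3 = -27.
Coefficient = 120 · 128 · (-27) = -414720.

-414720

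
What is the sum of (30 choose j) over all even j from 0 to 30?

536870912

Even-j terms of row 30 sum to 2^29 = 536870912.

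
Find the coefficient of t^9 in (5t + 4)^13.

The general term is C(13,j)·(5t)^j·(4)^(13-j); the t^9 term has j = 9.
C(13,9) = 715.
Coefficient = C(13,9) · 5^9 · 4^4 = 715 · 1953125 · 256 = 357500000000.

357500000000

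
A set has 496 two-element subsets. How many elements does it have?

32

n(n−1)/2 = 496 ⇒ n(n−1) = 992. Since 32·31 = 992, n = 32.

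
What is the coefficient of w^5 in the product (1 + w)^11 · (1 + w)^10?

20349

(1 + w)^11(1 + w)^10 = (1 + w)^21, so the coefficient of w^5 is C(21,5)·1^5 = 20349·1 = 20349.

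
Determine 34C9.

52451256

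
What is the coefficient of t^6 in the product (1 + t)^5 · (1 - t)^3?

2

Coefficient of t^6 = Σ_{j} C(5,j)·1^j·C(3,6-j)·(-1)^(6-j) for j from 3 to 5.
= (-10) + 15 + (-3) = 2.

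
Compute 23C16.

245157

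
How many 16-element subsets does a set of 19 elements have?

969

C(19,16) = C(19,3) by symmetry.
C(19,3) = (19·18·17) / 3! = 5814 / 6 = 969.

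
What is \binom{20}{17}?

1140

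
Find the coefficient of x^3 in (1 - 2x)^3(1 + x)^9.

-32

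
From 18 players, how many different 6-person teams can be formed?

This is C(18,6) = 18564.

18564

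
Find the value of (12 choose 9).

C(12,9) = C(12,3) by symmetry.
C(12,3) = (12·11·10) / 3! = 1320 / 6 = 220.

220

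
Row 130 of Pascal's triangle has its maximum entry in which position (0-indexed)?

65

C(130,m) is maximized at m = 130/2 = 65.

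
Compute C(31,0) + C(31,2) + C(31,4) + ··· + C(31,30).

1073741824

Even-r terms of row 31 sum to 2^30 = 1073741824.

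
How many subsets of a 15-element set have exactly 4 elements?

1365

Choose the 4 positions: C(15,4) = 1365.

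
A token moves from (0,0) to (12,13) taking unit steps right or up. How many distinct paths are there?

Each path is a sequence of 25 steps with 12 rights: C(25,12) = 5200300.

5200300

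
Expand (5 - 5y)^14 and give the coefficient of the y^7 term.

The general term is C(14,j)·(5)^j·(-5y)^(14-j); the y^7 term has j = 7.
C(14,7) = 3432.
Coefficient = C(14,7) · 5^7 · (-5)^7 = 3432 · 78125 · (-78125) = -20947265625000.

-20947265625000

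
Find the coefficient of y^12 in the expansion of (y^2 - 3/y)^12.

General term: C(12,j)·(y^2)^j·(-3/y)^(12-j), with y-exponent 2j − 1(12−j) = 3j − 12.
Set 3j − 12 = 12: j = 8.
C(12,8) = 495; 1^8 = 1; (-3)^4 = 81.
Coefficient = 495 · 1 · 81 = 40095.

40095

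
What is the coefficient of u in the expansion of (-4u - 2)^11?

-45056

The general term is C(11,j)·(-4u)^j·(-2)^(11-j); the u^1 term has j = 1.
C(11,1) = 11.
Coefficient = C(11,1) · (-4)^1 · (-2)^10 = 11 · (-4) · 1024 = -45056.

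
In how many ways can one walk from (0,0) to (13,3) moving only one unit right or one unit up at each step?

Each path is a sequence of 16 steps with 13 rights: C(16,13) = 560.

560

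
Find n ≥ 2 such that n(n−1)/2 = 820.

41

n(n−1)/2 = 820 ⇒ n(n−1) = 1640. Since 41·40 = 1640, n = 41.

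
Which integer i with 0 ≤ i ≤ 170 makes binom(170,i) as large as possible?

C(170,i) is maximized at i = 170/2 = 85.

85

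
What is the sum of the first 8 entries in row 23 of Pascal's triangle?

390656

1 + 23 + 253 + 1771 + 8855 + 33649 + 100947 + 245157 = 390656.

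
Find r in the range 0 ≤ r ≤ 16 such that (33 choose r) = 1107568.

C(33,r) increases on 0 ≤ r ≤ 16. C(33,5) = 237336 and C(33,6) = 1107568, so r = 6.

6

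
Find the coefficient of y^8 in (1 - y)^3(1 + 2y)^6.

0

Coefficient of y^8 = Σ_{j} C(3,j)·(-1)^j·C(6,8-j)·2^(8-j) for j from 2 to 3.
= 192 + (-192) = 0.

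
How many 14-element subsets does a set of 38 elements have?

9669554100

C(38,14) = (38·37·36·35·34·33·32·31·30·29·28·27·26·25) / 14! = 842975203103953920000 / 87178291200 = 9669554100.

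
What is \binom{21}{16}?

C(21,16) = C(21,5) by symmetry.
C(21,5) = (21·20·19·18·17) / 5! = 2441880 / 120 = 20349.

20349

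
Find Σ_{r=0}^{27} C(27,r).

134217728

Setting x = 1 in (1+x)^27 gives Σ C(27,r) = 2^27 = 134217728.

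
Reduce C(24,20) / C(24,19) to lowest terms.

1/4

C(n,k+1)/C(n,k) = (n−k)/(k+1) = (24−19)/(19+1) = 5/20 = 1/4.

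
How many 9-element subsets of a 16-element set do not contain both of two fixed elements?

8008

All 9-subsets: C(16,9) = 11440. Those containing both fixed elements: C(14,7) = 3432.
11440 − 3432 = 8008.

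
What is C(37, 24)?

3562467300

C(37,24) = C(37,13) by symmetry.
C(37,13) = (37·36·35·34·33·32·31·30·29·28·27·26·25) / 13! = 22183557976419840000 / 6227020800 = 3562467300.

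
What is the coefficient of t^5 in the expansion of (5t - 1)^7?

The general term is C(7,j)·(5t)^j·(-1)^(7-j); the t^5 term has j = 5.
C(7,5) = 21.
Coefficient = C(7,5) · 5^5 = 21 · 3125 = 65625.

65625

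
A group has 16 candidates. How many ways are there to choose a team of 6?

8008

This is C(16,6) = 8008.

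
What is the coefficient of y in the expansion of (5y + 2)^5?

400

The general term is C(5,j)·(5y)^j·(2)^(5-j); the y^1 term has j = 1.
C(5,1) = 5.
Coefficient = C(5,1) · 5^1 · 2^4 = 5 · 5 · 16 = 400.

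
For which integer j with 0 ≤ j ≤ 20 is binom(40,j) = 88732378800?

17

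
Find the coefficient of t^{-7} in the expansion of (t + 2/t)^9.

General term: C(9,j)·(t)^j·(2/t)^(9-j), with t-exponent 1j − 1(9−j) = 2j − 9.
Set 2j − 9 = -7: j = 1.
C(9,1) = 9; 1^1 = 1; 2^8 = 256.
Coefficient = 9 · 1 · 256 = 2304.

2304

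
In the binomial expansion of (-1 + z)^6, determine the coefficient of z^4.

The general term is C(6,j)·(-1)^j·(z)^(6-j); the z^4 term has j = 2.
C(6,2) = 15.
Coefficient = C(6,2) = 15.

15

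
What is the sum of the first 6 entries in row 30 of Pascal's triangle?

1 + 30 + 435 + 4060 + 27405 + 142506 = 174437.

174437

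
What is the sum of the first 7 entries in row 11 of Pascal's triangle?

1486

1 + 11 + 55 + 165 + 330 + 462 + 462 = 1486.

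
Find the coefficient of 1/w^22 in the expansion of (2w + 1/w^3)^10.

180

General term: C(10,j)·(2w)^j·(1/w^3)^(10-j), with w-exponent 1j − 3(10−j) = 4j − 30.
Set 4j − 30 = -22: j = 2.
C(10,2) = 45; 2^2 = 4; 1^8 = 1.
Coefficient = 45 · 4 · 1 = 180.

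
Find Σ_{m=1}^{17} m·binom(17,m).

1114112

Differentiating (1+x)^17 and setting x=1: Σ m·C(17,m) = 17·2^16 = 1114112.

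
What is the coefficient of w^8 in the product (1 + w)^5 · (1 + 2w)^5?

800

Coefficient of w^8 = Σ_{j} C(5,j)·1^j·C(5,8-j)·2^(8-j) for j from 3 to 5.
= 320 + 400 + 80 = 800.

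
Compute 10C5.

C(10,5) = (10·9·8·7·6) / 5! = 30240 / 120 = 252.

252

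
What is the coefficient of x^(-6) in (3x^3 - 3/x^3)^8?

General term: C(8,j)·(3x^3)^j·(-3/x^3)^(8-j), with x-exponent 3j − 3(8−j) = 6j − 24.
Set 6j − 24 = -6: j = 3.
C(8,3) = 56; 3^3 = 27; (-3)^5 = -243.
Coefficient = 56 · 27 · (-243) = -367416.

-367416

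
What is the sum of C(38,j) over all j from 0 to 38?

274877906944

The entries of row 38 sum to 2^38 = 274877906944.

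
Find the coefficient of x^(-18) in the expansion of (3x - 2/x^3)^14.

560431872

General term: C(14,j)·(3x)^j·(-2/x^3)^(14-j), with x-exponent 1j − 3(14−j) = 4j − 42.
Set 4j − 42 = -18: j = 6.
C(14,6) = 3003; 3^6 = 729; (-2)^8 = 256.
Coefficient = 3003 · 729 · 256 = 560431872.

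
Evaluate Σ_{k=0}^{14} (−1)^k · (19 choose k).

The partial alternating sum Σ_{k=0}^{14} (−1)^k C(19,k) = (−1)^14 C(18,14) = 3060.

3060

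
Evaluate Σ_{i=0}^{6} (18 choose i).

1 + 18 + 153 + 816 + 3060 + 8568 + 18564 = 31180.

31180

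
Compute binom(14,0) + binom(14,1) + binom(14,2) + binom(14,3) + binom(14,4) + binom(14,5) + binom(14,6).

1 + 14 + 91 + 364 + 1001 + 2002 + 3003 = 6476.

6476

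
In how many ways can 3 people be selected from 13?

286

This is C(13,3) = 286.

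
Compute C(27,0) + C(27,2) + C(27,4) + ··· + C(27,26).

Half of (1+1)^27 + (1−1)^27 gives the even-index sum: 2^26 = 67108864.

67108864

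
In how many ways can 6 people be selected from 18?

This is C(18,6) = 18564.

18564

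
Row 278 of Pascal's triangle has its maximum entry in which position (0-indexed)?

139

C(278,j) is maximized at j = 278/2 = 139.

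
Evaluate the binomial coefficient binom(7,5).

C(7,5) = C(7,2) by symmetry.
C(7,2) = (7·6) / 2! = 42 / 2 = 21.

21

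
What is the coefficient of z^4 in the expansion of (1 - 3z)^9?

10206

The general term is C(9,j)·(1)^j·(-3z)^(9-j); the z^4 term has j = 5.
C(9,5) = 126.
Coefficient = C(9,5) · (-3)^4 = 126 · 81 = 10206.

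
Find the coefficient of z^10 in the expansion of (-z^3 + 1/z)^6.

15

General term: C(6,j)·(-z^3)^j·(1/z)^(6-j), with z-exponent 3j − 1(6−j) = 4j − 6.
Set 4j − 6 = 10: j = 4.
C(6,4) = 15; (-1)^4 = 1; 1^2 = 1.
Coefficient = 15 · 1 · 1 = 15.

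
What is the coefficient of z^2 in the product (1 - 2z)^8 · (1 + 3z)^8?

-20

Coefficient of z^2 = Σ_{j} C(8,j)·(-2)^j·C(8,2-j)·3^(2-j) for j from 0 to 2.
= 252 + (-384) + 112 = -20.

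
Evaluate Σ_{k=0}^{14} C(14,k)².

By Vandermonde's identity, Σ C(14,k)² = C(28,14) = 40116600.

40116600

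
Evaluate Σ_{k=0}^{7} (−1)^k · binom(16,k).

The partial alternating sum Σ_{k=0}^{7} (−1)^k C(16,k) = (−1)^7 C(15,7) = -6435.

-6435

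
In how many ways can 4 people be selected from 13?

715

This is C(13,4) = 715.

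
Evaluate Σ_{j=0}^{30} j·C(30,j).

Since j·C(30,j) = 30·C(29,j−1), the sum is 30·2^29 = 30·536870912 = 16106127360.

16106127360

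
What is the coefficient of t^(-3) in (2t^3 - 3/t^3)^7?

22680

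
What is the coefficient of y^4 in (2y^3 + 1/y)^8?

General term: C(8,j)·(2y^3)^j·(1/y)^(8-j), with y-exponent 3j − 1(8−j) = 4j − 8.
Set 4j − 8 = 4: j = 3.
C(8,3) = 56; 2^3 = 8; 1^5 = 1.
Coefficient = 56 · 8 · 1 = 448.

448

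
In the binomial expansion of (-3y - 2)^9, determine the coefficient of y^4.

-326592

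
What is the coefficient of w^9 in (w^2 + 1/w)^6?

6

General term: C(6,j)·(w^2)^j·(1/w)^(6-j), with w-exponent 2j − 1(6−j) = 3j − 6.
Set 3j − 6 = 9: j = 5.
C(6,5) = 6; 1^5 = 1; 1^1 = 1.
Coefficient = 6 · 1 · 1 = 6.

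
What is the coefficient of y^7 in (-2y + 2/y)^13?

2342912

General term: C(13,j)·(-2y)^j·(2/y)^(13-j), with y-exponent 1j − 1(13−j) = 2j − 13.
Set 2j − 13 = 7: j = 10.
C(13,10) = 286; (-2)^10 = 1024; 2^3 = 8.
Coefficient = 286 · 1024 · 8 = 2342912.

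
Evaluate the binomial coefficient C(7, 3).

C(7,3) = (7·6·5) / 3! = 210 / 6 = 35.

35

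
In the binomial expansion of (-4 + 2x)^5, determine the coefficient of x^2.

The general term is C(5,j)·(-4)^j·(2x)^(5-j); the x^2 term has j = 3.
C(5,3) = 10.
Coefficient = C(5,3) · (-4)^3 · 2^2 = 10 · (-64) · 4 = -2560.

-2560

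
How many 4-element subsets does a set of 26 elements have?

14950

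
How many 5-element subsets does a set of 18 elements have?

C(18,5) = (18·17·16·15·14) / 5! = 1028160 / 120 = 8568.

8568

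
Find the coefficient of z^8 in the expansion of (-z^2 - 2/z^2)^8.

112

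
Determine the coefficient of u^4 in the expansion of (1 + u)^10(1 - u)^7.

Coefficient of u^4 = Σ_{j} C(10,j)·1^j·C(7,4-j)·(-1)^(4-j) for j from 0 to 4.
= 35 + (-350) + 945 + (-840) + 210 = 0.

0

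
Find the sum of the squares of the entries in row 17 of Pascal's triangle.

Σ C(17,j)² is the coefficient of x^17 in (1+x)^17(1+x)^17 = (1+x)^34, i.e. C(34,17) = 2333606220.

2333606220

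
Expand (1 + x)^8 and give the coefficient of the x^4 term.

The general term is C(8,j)·(1)^j·(x)^(8-j); the x^4 term has j = 4.
C(8,4) = 70.
Coefficient = C(8,4) = 70.

70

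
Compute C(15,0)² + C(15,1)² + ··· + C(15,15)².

By Vandermonde's identity, Σ C(15,r)² = C(30,15) = 155117520.

155117520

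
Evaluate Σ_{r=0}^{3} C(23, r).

1 + 23 + 253 + 1771 = 2048.

2048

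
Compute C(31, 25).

C(31,25) = C(31,6) by symmetry.
C(31,6) = (31·30·29·28·27·26) / 6! = 530122320 / 720 = 736281.

736281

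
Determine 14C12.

91

C(14,12) = C(14,2) by symmetry.
C(14,2) = (14·13) / 2! = 182 / 2 = 91.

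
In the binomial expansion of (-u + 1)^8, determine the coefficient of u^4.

The general term is C(8,j)·(-u)^j·(1)^(8-j); the u^4 term has j = 4.
C(8,4) = 70.
Coefficient = C(8,4) = 70.

70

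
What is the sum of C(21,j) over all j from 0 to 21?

The entries of row 21 sum to 2^21 = 2097152.

2097152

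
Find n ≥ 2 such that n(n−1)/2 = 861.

n(n−1)/2 = 861 ⇒ n(n−1) = 1722. Since 42·41 = 1722, n = 42.

42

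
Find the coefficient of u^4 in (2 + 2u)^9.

64512

The general term is C(9,j)·(2)^j·(2u)^(9-j); the u^4 term has j = 5.
C(9,5) = 126.
Coefficient = C(9,5) · 2^5 · 2^4 = 126 · 32 · 16 = 64512.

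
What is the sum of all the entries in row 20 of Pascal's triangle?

Setting x = 1 in (1+x)^20 gives Σ C(20,k) = 2^20 = 1048576.

1048576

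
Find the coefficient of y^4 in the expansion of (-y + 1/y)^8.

28

General term: C(8,j)·(-y)^j·(1/y)^(8-j), with y-exponent 1j − 1(8−j) = 2j − 8.
Set 2j − 8 = 4: j = 6.
C(8,6) = 28; (-1)^6 = 1; 1^2 = 1.
Coefficient = 28 · 1 · 1 = 28.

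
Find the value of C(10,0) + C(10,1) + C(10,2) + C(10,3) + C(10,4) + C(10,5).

638

1 + 10 + 45 + 120 + 210 + 252 = 638.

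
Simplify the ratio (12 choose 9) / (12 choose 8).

4/9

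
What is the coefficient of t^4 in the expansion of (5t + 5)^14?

6109619140625

The general term is C(14,j)·(5t)^j·(5)^(14-j); the t^4 term has j = 4.
C(14,4) = 1001.
Coefficient = C(14,4) · 5^4 · 5^10 = 1001 · 625 · 9765625 = 6109619140625.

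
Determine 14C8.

3003

C(14,8) = C(14,6) by symmetry.
C(14,6) = (14·13·12·11·10·9) / 6! = 2162160 / 720 = 3003.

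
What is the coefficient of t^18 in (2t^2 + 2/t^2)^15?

14909440

General term: C(15,j)·(2t^2)^j·(2/t^2)^(15-j), with t-exponent 2j − 2(15−j) = 4j − 30.
Set 4j − 30 = 18: j = 12.
C(15,12) = 455; 2^12 = 4096; 2^3 = 8.
Coefficient = 455 · 4096 · 8 = 14909440.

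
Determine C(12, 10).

66

C(12,10) = C(12,2) by symmetry.
C(12,2) = (12·11) / 2! = 132 / 2 = 66.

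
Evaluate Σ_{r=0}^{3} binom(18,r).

1 + 18 + 153 + 816 = 988.

988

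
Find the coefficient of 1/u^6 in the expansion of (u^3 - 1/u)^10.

General term: C(10,j)·(u^3)^j·(-1/u)^(10-j), with u-exponent 3j − 1(10−j) = 4j − 10.
Set 4j − 10 = -6: j = 1.
C(10,1) = 10; 1^1 = 1; (-1)^9 = -1.
Coefficient = 10 · 1 · (-1) = -10.

-10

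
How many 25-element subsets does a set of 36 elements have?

C(36,25) = C(36,11) by symmetry.
C(36,11) = (36·35·34·33·32·31·30·29·28·27·26) / 11! = 23982224839372800 / 39916800 = 600805296.

600805296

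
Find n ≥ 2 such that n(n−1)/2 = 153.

n(n−1)/2 = 153 ⇒ n(n−1) = 306. Since 18·17 = 306, n = 18.

18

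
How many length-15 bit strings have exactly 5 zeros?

Choose the 5 positions: C(15,5) = 3003.

3003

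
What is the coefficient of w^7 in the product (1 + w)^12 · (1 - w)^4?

88

Coefficient of w^7 = Σ_{j} C(12,j)·1^j·C(4,7-j)·(-1)^(7-j) for j from 3 to 7.
= 220 + (-1980) + 4752 + (-3696) + 792 = 88.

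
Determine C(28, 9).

6906900

C(28,9) = (28·27·26·25·24·23·22·21·20) / 9! = 2506375872000 / 362880 = 6906900.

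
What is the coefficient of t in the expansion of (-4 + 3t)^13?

The general term is C(13,j)·(-4)^j·(3t)^(13-j); the t^1 term has j = 12.
C(13,12) = 13.
Coefficient = C(13,12) · (-4)^12 · 3^1 = 13 · 16777216 · 3 = 654311424.

654311424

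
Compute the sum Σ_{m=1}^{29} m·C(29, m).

Since m·C(29,m) = 29·C(28,m−1), the sum is 29·2^28 = 29·268435456 = 7784628224.

7784628224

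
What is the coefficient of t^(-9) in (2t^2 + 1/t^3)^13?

General term: C(13,j)·(2t^2)^j·(1/t^3)^(13-j), with t-exponent 2j − 3(13−j) = 5j − 39.
Set 5j − 39 = -9: j = 6.
C(13,6) = 1716; 2^6 = 64; 1^7 = 1.
Coefficient = 1716 · 64 · 1 = 109824.

109824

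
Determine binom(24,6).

134596

C(24,6) = (24·23·22·21·20·19) / 6! = 96909120 / 720 = 134596.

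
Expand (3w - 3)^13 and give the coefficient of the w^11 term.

124357194

The general term is C(13,j)·(3w)^j·(-3)^(13-j); the w^11 term has j = 11.
C(13,11) = 78.
Coefficient = C(13,11) · 3^11 · (-3)^2 = 78 · 177147 · 9 = 124357194.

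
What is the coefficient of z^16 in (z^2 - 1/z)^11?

55

General term: C(11,j)·(z^2)^j·(-1/z)^(11-j), with z-exponent 2j − 1(11−j) = 3j − 11.
Set 3j − 11 = 16: j = 9.
C(11,9) = 55; 1^9 = 1; (-1)^2 = 1.
Coefficient = 55 · 1 · 1 = 55.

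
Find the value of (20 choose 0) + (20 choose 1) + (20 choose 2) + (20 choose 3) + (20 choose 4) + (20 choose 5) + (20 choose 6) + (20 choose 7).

137980

1 + 20 + 190 + 1140 + 4845 + 15504 + 38760 + 77520 = 137980.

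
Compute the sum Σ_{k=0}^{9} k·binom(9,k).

2304

Since k·C(9,k) = 9·C(8,k−1), the sum is 9·2^8 = 9·256 = 2304.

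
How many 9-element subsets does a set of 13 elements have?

C(13,9) = C(13,4) by symmetry.
C(13,4) = (13·12·11·10) / 4! = 17160 / 24 = 715.

715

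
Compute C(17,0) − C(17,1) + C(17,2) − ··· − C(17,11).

-4368

The partial alternating sum Σ_{k=0}^{11} (−1)^k C(17,k) = (−1)^11 C(16,11) = -4368.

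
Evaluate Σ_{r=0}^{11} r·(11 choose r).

11264

Differentiating (1+x)^11 and setting x=1: Σ r·C(11,r) = 11·2^10 = 11264.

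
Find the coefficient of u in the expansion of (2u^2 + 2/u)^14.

General term: C(14,j)·(2u^2)^j·(2/u)^(14-j), with u-exponent 2j − 1(14−j) = 3j − 14.
Set 3j − 14 = 1: j = 5.
C(14,5) = 2002; 2^5 = 32; 2^9 = 512.
Coefficient = 2002 · 32 · 512 = 32800768.

32800768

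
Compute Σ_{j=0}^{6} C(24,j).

1 + 24 + 276 + 2024 + 10626 + 42504 + 134596 = 190051.

190051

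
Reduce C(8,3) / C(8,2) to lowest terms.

2

C(n,k+1)/C(n,k) = (n−k)/(k+1) = (8−2)/(2+1) = 6/3 = 2.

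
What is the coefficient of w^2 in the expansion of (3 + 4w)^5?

4320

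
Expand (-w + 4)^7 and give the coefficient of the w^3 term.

-8960

The general term is C(7,j)·(-w)^j·(4)^(7-j); the w^3 term has j = 3.
C(7,3) = 35.
Coefficient = C(7,3) · (-1)^3 · 4^4 = 35 · (-1) · 256 = -8960.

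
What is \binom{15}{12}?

C(15,12) = C(15,3) by symmetry.
C(15,3) = (15·14·13) / 3! = 2730 / 6 = 455.

455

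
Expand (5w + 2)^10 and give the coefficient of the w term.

25600

The general term is C(10,j)·(5w)^j·(2)^(10-j); the w^1 term has j = 1.
C(10,1) = 10.
Coefficient = C(10,1) · 5^1 · 2^9 = 10 · 5 · 512 = 25600.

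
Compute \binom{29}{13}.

67863915

C(29,13) = (29·28·27·26·25·24·23·22·21·20·19·18·17) / 13! = 422590010274432000 / 6227020800 = 67863915.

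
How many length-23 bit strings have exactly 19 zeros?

Choose the 19 positions: C(23,19) = 8855.

8855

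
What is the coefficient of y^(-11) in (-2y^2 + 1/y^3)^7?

General term: C(7,j)·(-2y^2)^j·(1/y^3)^(7-j), with y-exponent 2j − 3(7−j) = 5j − 21.
Set 5j − 21 = -11: j = 2.
C(7,2) = 21; (-2)^2 = 4; 1^5 = 1.
Coefficient = 21 · 4 · 1 = 84.

84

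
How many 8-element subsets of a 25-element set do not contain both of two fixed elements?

980628

All 8-subsets: C(25,8) = 1081575. Those containing both fixed elements: C(23,6) = 100947.
1081575 − 100947 = 980628.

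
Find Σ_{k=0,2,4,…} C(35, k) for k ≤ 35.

Half of (1+1)^35 + (1−1)^35 gives the even-index sum: 2^34 = 17179869184.

17179869184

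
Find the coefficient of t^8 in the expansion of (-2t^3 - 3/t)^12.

General term: C(12,j)·(-2t^3)^j·(-3/t)^(12-j), with t-exponent 3j − 1(12−j) = 4j − 12.
Set 4j − 12 = 8: j = 5.
C(12,5) = 792; (-2)^5 = -32; (-3)^7 = -2187.
Coefficient = 792 · (-32) · (-2187) = 55427328.

55427328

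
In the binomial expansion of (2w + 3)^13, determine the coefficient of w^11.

1437696

The general term is C(13,j)·(2w)^j·(3)^(13-j); the w^11 term has j = 11.
C(13,11) = 78.
Coefficient = C(13,11) · 2^11 · 3^2 = 78 · 2048 · 9 = 1437696.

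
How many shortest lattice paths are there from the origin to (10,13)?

Each path is a sequence of 23 steps with 10 rights: C(23,10) = 1144066.

1144066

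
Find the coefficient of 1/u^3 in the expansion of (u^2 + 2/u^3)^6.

General term: C(6,j)·(u^2)^j·(2/u^3)^(6-j), with u-exponent 2j − 3(6−j) = 5j − 18.
Set 5j − 18 = -3: j = 3.
C(6,3) = 20; 1^3 = 1; 2^3 = 8.
Coefficient = 20 · 1 · 8 = 160.

160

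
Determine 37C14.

C(37,14) = (37·36·35·34·33·32·31·30·29·28·27·26·25·24) / 14! = 532405391434076160000 / 87178291200 = 6107086800.

6107086800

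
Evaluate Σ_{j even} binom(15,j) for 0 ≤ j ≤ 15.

16384

Half of (1+1)^15 + (1−1)^15 gives the even-index sum: 2^14 = 16384.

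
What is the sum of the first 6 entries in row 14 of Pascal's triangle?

1 + 14 + 91 + 364 + 1001 + 2002 = 3473.

3473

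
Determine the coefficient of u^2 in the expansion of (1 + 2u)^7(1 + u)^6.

183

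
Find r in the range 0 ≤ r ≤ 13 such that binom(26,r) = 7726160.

C(26,r) increases on 0 ≤ r ≤ 13. C(26,10) = 5311735 and C(26,11) = 7726160, so r = 11.

11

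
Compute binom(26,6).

230230

C(26,6) = (26·25·24·23·22·21) / 6! = 165765600 / 720 = 230230.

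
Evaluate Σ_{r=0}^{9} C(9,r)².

By Vandermonde's identity, Σ C(9,r)² = C(18,9) = 48620.

48620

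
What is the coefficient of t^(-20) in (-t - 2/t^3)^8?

General term: C(8,j)·(-t)^j·(-2/t^3)^(8-j), with t-exponent 1j − 3(8−j) = 4j − 24.
Set 4j − 24 = -20: j = 1.
C(8,1) = 8; (-1)^1 = -1; (-2)^7 = -128.
Coefficient = 8 · (-1) · (-128) = 1024.

1024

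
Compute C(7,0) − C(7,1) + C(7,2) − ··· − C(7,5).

-6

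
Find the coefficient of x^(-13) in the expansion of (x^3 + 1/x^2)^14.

General term: C(14,j)·(x^3)^j·(1/x^2)^(14-j), with x-exponent 3j − 2(14−j) = 5j − 28.
Set 5j − 28 = -13: j = 3.
C(14,3) = 364; 1^3 = 1; 1^11 = 1.
Coefficient = 364 · 1 · 1 = 364.

364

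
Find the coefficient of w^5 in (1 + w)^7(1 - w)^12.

Coefficient of w^5 = Σ_{j} C(7,j)·1^j·C(12,5-j)·(-1)^(5-j) for j from 0 to 5.
= (-792) + 3465 + (-4620) + 2310 + (-420) + 21 = -36.

-36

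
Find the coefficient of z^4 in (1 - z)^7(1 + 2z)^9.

-259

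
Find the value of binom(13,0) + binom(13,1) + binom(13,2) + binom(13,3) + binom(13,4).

1093

1 + 13 + 78 + 286 + 715 = 1093.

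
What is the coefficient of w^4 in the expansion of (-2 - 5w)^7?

-175000

The general term is C(7,j)·(-2)^j·(-5w)^(7-j); the w^4 term has j = 3.
C(7,3) = 35.
Coefficient = C(7,3) · (-2)^3 · (-5)^4 = 35 · (-8) · 625 = -175000.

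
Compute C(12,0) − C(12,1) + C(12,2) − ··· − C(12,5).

The partial alternating sum Σ_{k=0}^{5} (−1)^k C(12,k) = (−1)^5 C(11,5) = -462.

-462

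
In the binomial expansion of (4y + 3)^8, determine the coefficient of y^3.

870912

The general term is C(8,j)·(4y)^j·(3)^(8-j); the y^3 term has j = 3.
C(8,3) = 56.
Coefficient = C(8,3) · 4^3 · 3^5 = 56 · 64 · 243 = 870912.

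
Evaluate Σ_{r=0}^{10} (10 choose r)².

184756

Σ C(10,r)² is the coefficient of x^10 in (1+x)^10(1+x)^10 = (1+x)^20, i.e. C(20,10) = 184756.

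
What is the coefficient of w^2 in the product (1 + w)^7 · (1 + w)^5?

66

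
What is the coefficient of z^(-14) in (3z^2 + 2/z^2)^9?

6912

General term: C(9,j)·(3z^2)^j·(2/z^2)^(9-j), with z-exponent 2j − 2(9−j) = 4j − 18.
Set 4j − 18 = -14: j = 1.
C(9,1) = 9; 3^1 = 3; 2^8 = 256.
Coefficient = 9 · 3 · 256 = 6912.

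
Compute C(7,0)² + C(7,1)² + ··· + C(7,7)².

3432

Σ C(7,i)² is the coefficient of x^7 in (1+x)^7(1+x)^7 = (1+x)^14, i.e. C(14,7) = 3432.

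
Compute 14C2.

C(14,2) = (14·13) / 2! = 182 / 2 = 91.

91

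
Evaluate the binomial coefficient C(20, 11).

167960

C(20,11) = C(20,9) by symmetry.
C(20,9) = (20·19·18·17·16·15·14·13·12) / 9! = 60949324800 / 362880 = 167960.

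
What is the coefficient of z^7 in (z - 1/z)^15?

General term: C(15,j)·(z)^j·(-1/z)^(15-j), with z-exponent 1j − 1(15−j) = 2j − 15.
Set 2j − 15 = 7: j = 11.
C(15,11) = 1365; 1^11 = 1; (-1)^4 = 1.
Coefficient = 1365 · 1 · 1 = 1365.

1365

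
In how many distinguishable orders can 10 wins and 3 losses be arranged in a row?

Choose positions for the wins: C(13,10) = 286.

286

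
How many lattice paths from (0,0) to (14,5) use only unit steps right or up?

11628

Each path is a sequence of 19 steps with 14 rights: C(19,14) = 11628.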